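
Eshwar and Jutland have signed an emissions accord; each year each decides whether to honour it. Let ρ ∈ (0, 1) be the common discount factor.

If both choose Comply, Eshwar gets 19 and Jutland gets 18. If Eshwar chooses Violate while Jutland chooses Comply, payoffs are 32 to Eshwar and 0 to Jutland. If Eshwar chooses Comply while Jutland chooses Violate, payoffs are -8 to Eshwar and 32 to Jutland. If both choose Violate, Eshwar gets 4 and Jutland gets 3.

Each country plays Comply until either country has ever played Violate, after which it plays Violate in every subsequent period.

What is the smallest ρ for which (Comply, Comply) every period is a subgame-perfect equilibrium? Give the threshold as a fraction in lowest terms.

Eshwar: cooperation gives 19 each period; deviation gives 32 once then 4 forever.
  19/(1−ρ) ≥ 32 + 4ρ/(1−ρ) ⇒ ρ ≥ 13/28.
Jutland: cooperation gives 18 each period; deviation gives 32 once then 3 forever.
  ρ ≥ 14/29.
Both must hold, so the binding constraint is Jutland's: ρ ≥ 14/29.

14/29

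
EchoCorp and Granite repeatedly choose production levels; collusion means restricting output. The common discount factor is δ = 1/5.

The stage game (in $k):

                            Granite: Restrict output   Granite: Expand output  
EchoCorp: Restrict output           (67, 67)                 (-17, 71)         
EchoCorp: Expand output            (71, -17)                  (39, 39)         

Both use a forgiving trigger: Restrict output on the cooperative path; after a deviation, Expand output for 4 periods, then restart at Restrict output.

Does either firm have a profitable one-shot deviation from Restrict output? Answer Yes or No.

No

Comparing payoff streams over the 5 periods until play realigns: cooperate → 67(1+δ+…+δ^4); deviate → 71 + 39(δ+…+δ^4).
Cooperation is sustained iff (67−39)(δ+…+δ^4) ≥ 71−67.
δ+…+δ^4 = 1/5·(1−(1/5)^4)/(1−1/5) = 0.2496, and (71−67)/(67−39) = 0.1429.
0.2496 ≥ 0.1429, so cooperation is sustainable.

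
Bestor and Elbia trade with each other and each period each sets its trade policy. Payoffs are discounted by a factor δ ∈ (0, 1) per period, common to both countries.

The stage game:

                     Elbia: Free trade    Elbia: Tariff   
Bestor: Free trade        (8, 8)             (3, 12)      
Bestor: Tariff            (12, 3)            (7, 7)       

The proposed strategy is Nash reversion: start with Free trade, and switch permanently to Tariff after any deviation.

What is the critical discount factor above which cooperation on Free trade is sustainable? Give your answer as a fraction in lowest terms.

4/5

Cooperation forever yields 8 each period: 8/(1−δ).
Deviating yields 12 once, then 7 forever: 12 + 7δ/(1−δ).
No profitable deviation requires 8/(1−δ) ≥ 12 + 7δ/(1−δ).
Multiplying by (1−δ): 8 ≥ 12(1−δ) + 7δ = 12 − 5δ.
So 5δ ≥ 4, i.e. δ ≥ 4/5.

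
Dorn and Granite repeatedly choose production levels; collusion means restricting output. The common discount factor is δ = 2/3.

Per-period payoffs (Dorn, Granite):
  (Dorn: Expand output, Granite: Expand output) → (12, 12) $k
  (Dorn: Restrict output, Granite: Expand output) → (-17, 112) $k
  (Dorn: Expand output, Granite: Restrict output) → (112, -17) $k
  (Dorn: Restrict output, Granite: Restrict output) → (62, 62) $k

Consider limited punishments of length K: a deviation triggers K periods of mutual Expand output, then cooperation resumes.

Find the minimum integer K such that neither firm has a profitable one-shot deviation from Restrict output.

2

Need Σ_{k=1}^{K} δ^k ≥ (112−62)/(62−12) = 1.0000 at δ = 2/3.
At K = 1 the sum is 0.6667 < 1.0000; at K = 2 it is 1.1111 ≥ 1.0000.
So the minimum punishment length is K = 2.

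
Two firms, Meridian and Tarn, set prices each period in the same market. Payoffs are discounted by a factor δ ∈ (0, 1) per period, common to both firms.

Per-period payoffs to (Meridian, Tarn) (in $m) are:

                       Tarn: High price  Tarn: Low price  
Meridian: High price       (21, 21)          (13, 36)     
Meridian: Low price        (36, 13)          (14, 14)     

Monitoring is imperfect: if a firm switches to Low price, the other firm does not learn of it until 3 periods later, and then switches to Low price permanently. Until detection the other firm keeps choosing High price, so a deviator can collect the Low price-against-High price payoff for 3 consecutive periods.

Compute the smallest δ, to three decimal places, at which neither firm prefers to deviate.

0.880

A deviator earns 36 for 3 periods, then 14 forever; cooperating earns 21 forever. Multiplying the IC by (1−δ):
21 ≥ 36(1−δ^3) + 14δ^3, so 22·δ^3 ≥ 15 and δ^3 ≥ 15/22.
δ ≥ (15/22)^(1/3) ≈ 0.880.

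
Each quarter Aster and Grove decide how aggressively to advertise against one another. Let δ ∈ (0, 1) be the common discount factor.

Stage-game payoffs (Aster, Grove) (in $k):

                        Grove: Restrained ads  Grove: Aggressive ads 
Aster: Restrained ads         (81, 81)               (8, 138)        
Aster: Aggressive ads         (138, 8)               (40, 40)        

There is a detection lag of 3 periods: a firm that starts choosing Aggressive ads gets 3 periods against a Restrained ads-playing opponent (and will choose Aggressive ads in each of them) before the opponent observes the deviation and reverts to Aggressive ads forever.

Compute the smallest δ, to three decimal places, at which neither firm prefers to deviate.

0.835

A deviator earns 138 for 3 periods, then 40 forever; cooperating earns 81 forever. Multiplying the IC by (1−δ):
81 ≥ 138(1−δ^3) + 40δ^3, so 98·δ^3 ≥ 57 and δ^3 ≥ 57/98.
δ ≥ (57/98)^(1/3) ≈ 0.835.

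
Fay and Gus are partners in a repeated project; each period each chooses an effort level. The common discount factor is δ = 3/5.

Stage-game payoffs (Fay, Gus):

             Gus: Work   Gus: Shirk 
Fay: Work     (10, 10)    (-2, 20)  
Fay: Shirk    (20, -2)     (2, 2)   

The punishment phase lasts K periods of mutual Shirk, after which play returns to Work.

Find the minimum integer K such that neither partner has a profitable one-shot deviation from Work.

IC: δ(1−δ^K)/(1−δ) ≥ (20−10)/(10−2) = 5/4.
With δ = 3/5: need 1 − δ^K ≥ 5/4·(1−3/5)/(3/5), i.e. δ^K ≤ 0.1667.
Since (3/5)^3 = 0.2160 and (3/5)^4 = 0.1296, the smallest such K is 4.

4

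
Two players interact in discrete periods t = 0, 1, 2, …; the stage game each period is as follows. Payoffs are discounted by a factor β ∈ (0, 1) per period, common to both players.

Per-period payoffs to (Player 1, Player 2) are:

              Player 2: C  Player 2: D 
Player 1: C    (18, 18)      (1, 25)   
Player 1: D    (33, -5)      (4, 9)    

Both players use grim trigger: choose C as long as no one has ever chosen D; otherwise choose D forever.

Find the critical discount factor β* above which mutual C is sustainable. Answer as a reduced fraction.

For Player 1: deviation gain 33−18 = 15, per-period punishment loss 18−4 = 14. IC gives β ≥ 15/29.
For Player 2: gain 7, loss 9 per period, so β ≥ 7/16.
The tighter constraint is Player 1's, so cooperation needs β ≥ 15/29.

15/29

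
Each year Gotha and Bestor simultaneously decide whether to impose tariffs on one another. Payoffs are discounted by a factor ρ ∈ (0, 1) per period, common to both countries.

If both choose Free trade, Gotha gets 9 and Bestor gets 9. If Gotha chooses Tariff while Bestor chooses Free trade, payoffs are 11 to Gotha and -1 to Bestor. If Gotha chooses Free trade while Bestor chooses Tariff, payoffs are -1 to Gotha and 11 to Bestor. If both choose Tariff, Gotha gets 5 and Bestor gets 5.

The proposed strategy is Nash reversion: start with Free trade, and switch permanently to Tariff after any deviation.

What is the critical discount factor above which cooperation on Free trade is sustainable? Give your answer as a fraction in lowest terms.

One-period gain from deviating is 11 − 9 = 2. The loss is 9 − 5 = 4 in every subsequent period, with present value 4·ρ/(1−ρ).
Deviation is unprofitable when 4·ρ/(1−ρ) ≥ 2, i.e. ρ/(1−ρ) ≥ 1/2.
Equivalently ρ ≥ 2/(2+4) = 1/3.

1/3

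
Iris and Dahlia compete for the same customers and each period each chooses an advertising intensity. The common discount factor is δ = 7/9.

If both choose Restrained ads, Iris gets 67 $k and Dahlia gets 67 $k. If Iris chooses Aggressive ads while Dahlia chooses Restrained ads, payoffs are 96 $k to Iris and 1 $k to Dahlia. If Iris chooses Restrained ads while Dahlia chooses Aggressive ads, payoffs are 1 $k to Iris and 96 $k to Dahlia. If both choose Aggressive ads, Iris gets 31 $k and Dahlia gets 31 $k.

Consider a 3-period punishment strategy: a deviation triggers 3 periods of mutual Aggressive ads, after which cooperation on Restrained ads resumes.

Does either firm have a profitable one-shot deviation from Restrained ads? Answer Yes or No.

No

IC: δ+…+δ^3 ≥ (96−67)/(67−31) = 29/36.
At δ = 7/9: partial sum = 1.8532 ≥ 0.8056. Cooperation sustainable.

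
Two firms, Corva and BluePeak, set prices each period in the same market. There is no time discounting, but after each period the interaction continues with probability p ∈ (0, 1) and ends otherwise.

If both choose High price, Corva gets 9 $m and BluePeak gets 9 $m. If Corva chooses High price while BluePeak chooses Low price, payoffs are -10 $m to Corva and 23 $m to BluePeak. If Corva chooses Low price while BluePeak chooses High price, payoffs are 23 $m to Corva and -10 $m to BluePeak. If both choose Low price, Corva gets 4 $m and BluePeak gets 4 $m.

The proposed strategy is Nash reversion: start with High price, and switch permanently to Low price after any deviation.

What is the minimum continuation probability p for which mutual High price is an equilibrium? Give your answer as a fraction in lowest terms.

Expected cooperation value is 9 + p·9 + p²·9 + … = 9/(1−p); deviation gives 23 + p·4/(1−p).
9 ≥ 23(1−p) + 4p ⇒ 19p ≥ 14 ⇒ p ≥ 14/19.

14/19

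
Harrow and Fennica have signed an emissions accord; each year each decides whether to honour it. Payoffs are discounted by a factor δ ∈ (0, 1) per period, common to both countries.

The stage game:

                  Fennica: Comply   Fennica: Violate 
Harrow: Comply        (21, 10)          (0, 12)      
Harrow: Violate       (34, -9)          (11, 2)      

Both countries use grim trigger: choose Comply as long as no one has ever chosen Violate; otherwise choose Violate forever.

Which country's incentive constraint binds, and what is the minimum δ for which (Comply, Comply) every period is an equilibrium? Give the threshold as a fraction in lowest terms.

Harrow; δ ≥ 13/23

For Harrow: deviation gain 34−21 = 13, per-period punishment loss 21−11 = 10. IC gives δ ≥ 13/23.
For Fennica: gain 2, loss 8 per period, so δ ≥ 2/10 = 1/5.
The tighter constraint is Harrow's, so cooperation needs δ ≥ 13/23.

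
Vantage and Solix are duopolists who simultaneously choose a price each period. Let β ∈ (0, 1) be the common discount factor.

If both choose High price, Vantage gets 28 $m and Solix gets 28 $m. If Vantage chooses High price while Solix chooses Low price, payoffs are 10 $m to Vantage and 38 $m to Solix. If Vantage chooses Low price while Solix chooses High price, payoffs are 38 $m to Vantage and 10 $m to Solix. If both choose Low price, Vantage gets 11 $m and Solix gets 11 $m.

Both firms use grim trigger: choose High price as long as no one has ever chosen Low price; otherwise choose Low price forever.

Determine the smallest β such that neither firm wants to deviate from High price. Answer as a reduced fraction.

10/27

Cooperation forever yields 28 each period: 28/(1−β).
Deviating yields 38 once, then 11 forever: 38 + 11β/(1−β).
No profitable deviation requires 28/(1−β) ≥ 38 + 11β/(1−β).
Multiplying by (1−β): 28 ≥ 38(1−β) + 11β = 38 − 27β.
So 27β ≥ 10, i.e. β ≥ 10/27.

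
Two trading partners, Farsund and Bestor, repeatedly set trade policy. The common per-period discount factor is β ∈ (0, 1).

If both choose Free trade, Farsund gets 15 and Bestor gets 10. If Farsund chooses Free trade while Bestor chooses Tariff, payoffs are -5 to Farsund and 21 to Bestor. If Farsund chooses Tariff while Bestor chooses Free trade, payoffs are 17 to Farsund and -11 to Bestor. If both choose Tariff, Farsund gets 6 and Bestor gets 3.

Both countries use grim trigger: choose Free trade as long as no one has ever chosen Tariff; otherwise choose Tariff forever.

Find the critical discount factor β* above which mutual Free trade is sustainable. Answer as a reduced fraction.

Farsund's threshold: (17−15)/(17−6) = 2/11.
Bestor's threshold: (21−10)/(21−3) = 11/18.
2/11 < 11/18, so Bestor binds and β* = 11/18.

11/18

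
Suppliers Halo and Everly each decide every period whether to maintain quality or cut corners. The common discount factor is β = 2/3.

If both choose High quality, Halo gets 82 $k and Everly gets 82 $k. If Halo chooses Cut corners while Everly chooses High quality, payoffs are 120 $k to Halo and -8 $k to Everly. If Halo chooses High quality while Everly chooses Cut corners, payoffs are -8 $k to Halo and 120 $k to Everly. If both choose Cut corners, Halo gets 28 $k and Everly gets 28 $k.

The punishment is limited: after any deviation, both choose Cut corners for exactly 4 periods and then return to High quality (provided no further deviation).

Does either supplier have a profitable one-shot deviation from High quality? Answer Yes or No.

IC: β+…+β^4 ≥ (120−82)/(82−28) = 19/27.
At β = 2/3: partial sum = 1.6049 ≥ 0.7037. Cooperation sustainable.

No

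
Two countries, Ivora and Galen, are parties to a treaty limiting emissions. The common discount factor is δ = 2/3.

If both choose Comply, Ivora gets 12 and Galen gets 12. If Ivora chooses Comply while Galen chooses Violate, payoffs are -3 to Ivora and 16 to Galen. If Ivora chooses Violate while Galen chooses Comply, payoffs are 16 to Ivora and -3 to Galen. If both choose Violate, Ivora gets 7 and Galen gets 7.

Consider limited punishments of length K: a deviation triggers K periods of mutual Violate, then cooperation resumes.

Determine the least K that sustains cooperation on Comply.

2

Need Σ_{k=1}^{K} δ^k ≥ (16−12)/(12−7) = 0.8000 at δ = 2/3.
At K = 1 the sum is 0.6667 < 0.8000; at K = 2 it is 1.1111 ≥ 0.8000.
So the minimum punishment length is K = 2.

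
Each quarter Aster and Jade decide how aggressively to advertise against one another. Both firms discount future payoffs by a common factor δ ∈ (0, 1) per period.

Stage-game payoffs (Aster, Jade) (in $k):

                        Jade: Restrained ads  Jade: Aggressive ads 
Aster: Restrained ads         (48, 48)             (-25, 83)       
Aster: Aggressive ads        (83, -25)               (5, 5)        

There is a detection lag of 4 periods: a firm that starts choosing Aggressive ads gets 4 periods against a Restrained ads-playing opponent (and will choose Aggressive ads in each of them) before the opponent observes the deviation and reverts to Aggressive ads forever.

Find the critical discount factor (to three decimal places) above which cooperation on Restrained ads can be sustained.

0.818

A deviator earns 83 for 4 periods, then 5 forever; cooperating earns 48 forever. Multiplying the IC by (1−δ):
48 ≥ 83(1−δ^4) + 5δ^4, so 78·δ^4 ≥ 35 and δ^4 ≥ 35/78.
δ ≥ (35/78)^(1/4) ≈ 0.818.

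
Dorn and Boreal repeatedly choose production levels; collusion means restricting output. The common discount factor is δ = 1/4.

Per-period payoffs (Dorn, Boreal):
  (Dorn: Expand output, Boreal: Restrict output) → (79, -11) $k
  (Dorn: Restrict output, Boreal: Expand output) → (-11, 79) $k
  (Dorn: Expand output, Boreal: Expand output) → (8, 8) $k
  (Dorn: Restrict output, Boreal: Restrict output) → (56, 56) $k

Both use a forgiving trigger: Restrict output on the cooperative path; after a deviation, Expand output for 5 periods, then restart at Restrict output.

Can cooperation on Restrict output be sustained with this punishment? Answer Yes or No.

IC: δ+…+δ^5 ≥ (79−56)/(56−8) = 23/48.
At δ = 1/4: partial sum = 0.3330 < 0.4792. Cooperation not sustainable.

No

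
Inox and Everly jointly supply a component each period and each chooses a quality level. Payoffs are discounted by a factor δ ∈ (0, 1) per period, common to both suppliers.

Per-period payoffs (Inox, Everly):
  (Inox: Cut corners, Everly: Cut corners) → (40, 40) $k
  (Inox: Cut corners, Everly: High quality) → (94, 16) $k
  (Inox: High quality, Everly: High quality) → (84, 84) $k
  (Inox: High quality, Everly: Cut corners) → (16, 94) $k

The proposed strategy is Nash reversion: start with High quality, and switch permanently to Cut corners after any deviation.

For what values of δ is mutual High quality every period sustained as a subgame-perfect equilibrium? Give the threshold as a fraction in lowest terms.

5/27

Cooperation forever yields 84 each period: 84/(1−δ).
Deviating yields 94 once, then 40 forever: 94 + 40δ/(1−δ).
No profitable deviation requires 84/(1−δ) ≥ 94 + 40δ/(1−δ).
Multiplying by (1−δ): 84 ≥ 94(1−δ) + 40δ = 94 − 54δ.
So 54δ ≥ 10, i.e. δ ≥ 10/54 = 5/27.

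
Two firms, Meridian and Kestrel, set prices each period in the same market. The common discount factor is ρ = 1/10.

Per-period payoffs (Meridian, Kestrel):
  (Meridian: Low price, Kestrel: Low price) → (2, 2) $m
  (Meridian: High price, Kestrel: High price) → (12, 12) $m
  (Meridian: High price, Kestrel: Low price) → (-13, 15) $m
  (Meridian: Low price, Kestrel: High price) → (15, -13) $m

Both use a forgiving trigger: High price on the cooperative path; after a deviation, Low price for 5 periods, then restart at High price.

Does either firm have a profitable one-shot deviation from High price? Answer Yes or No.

Yes

A one-shot deviation gives 15 now, then 2 for 5 periods, then back to 12.
Gain from deviating: (15−12) today; loss: (12−2) in each of the next 5 periods.
No-deviation condition: (12−2)(ρ+…+ρ^5) ≥ 15−12, i.e. ρ+…+ρ^5 ≥ 3/10.
At ρ = 1/10: ρ+…+ρ^5 = 0.1111 < 0.3000.
So cooperation is not sustainable.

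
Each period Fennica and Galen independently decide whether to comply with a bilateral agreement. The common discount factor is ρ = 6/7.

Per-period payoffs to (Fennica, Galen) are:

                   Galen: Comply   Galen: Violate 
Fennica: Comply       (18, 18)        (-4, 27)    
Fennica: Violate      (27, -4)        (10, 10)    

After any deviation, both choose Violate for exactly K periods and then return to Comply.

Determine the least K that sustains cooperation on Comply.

Need Σ_{k=1}^{K} ρ^k ≥ (27−18)/(18−10) = 1.1250 at ρ = 6/7.
At K = 1 the sum is 0.8571 < 1.1250; at K = 2 it is 1.5918 ≥ 1.1250.
So the minimum punishment length is K = 2.

2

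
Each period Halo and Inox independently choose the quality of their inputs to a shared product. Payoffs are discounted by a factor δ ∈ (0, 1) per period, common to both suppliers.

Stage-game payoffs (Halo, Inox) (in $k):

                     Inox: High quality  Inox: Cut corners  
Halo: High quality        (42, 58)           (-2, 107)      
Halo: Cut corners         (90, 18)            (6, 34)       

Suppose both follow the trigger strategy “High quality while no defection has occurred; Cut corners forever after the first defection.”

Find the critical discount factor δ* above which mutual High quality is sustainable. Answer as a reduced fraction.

Halo: cooperation gives 42 each period; deviation gives 90 once then 6 forever.
  42/(1−δ) ≥ 90 + 6δ/(1−δ) ⇒ δ ≥ 48/84 = 4/7.
Inox: cooperation gives 58 each period; deviation gives 107 once then 34 forever.
  δ ≥ 49/73.
Both must hold, so the binding constraint is Inox's: δ ≥ 49/73.

49/73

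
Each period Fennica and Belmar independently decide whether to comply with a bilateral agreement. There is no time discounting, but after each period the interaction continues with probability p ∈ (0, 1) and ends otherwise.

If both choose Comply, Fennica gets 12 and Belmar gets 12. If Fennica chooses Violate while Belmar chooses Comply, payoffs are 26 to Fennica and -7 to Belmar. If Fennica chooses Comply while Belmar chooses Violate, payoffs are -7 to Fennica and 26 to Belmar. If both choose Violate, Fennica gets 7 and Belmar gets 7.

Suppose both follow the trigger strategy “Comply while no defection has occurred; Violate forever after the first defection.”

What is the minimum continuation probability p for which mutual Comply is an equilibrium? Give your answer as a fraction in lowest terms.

Expected cooperation value is 12 + p·12 + p²·12 + … = 12/(1−p); deviation gives 26 + p·7/(1−p).
12 ≥ 26(1−p) + 7p ⇒ 19p ≥ 14 ⇒ p ≥ 14/19.

14/19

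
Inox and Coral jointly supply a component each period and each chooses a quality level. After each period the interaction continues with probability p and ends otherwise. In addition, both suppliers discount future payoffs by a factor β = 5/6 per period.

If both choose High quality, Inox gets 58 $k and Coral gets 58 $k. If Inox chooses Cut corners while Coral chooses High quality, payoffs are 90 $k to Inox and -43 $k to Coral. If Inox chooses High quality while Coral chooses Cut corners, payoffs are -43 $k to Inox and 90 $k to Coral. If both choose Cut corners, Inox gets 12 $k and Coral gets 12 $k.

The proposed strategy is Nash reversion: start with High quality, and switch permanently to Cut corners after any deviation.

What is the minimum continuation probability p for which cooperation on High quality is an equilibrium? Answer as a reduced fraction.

Expected continuation weight on next period's payoff is β·p = 5/6·p, which plays the role of the discount factor.
Cooperation requires 5/6·p ≥ (90−58)/(90−12) = 16/39, hence p ≥ 32/65.

32/65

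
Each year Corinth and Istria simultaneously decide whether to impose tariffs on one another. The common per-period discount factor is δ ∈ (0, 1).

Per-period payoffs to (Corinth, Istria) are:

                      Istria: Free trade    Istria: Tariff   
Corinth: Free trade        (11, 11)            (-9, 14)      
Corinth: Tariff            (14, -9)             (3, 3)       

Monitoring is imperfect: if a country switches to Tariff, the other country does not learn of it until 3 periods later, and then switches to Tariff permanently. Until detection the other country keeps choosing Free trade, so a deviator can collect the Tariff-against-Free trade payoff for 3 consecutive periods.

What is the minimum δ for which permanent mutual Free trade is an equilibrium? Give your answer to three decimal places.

0.648

Deviating for the 3 undetected periods gains 14−11 = 3 per period over cooperation, then loses 11−3 = 8 per period forever once punishment starts.
Gain: 3(1 + δ + … + δ^2); loss: 8·δ^3/(1−δ).
No profitable deviation ⇔ 3(1−δ^3) ≤ 8·δ^3, i.e. δ^3 ≥ 3/(3+8) = 3/11.
Hence δ ≥ (3/11)^(1/3) ≈ 0.648.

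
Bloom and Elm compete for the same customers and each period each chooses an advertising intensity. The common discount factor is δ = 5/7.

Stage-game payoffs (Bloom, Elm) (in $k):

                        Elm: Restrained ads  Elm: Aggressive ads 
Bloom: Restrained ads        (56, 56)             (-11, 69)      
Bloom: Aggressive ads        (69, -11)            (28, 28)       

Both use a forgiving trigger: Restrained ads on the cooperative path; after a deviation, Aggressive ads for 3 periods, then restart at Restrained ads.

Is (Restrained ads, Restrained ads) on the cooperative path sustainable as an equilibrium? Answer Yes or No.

Yes

A one-shot deviation gives 69 now, then 28 for 3 periods, then back to 56.
Gain from deviating: (69−56) today; loss: (56−28) in each of the next 3 periods.
No-deviation condition: (56−28)(δ+…+δ^3) ≥ 69−56, i.e. δ+…+δ^3 ≥ 13/28.
At δ = 5/7: δ+…+δ^3 = 1.5889 ≥ 0.4643.
So cooperation is sustainable.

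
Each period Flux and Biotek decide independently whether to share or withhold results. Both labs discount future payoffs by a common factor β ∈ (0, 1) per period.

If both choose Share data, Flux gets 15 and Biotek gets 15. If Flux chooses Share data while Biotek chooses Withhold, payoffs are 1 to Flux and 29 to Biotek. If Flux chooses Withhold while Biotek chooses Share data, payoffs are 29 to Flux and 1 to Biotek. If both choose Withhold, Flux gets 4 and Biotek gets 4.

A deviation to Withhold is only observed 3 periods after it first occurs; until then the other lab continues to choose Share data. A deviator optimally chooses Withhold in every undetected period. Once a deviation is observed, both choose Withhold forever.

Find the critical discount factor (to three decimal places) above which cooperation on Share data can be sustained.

The best deviation is to choose Withhold for all 3 undetected periods, earning 29 each, then 4 forever once detected.
Deviation value: 29(1−β^3)/(1−β) + 4β^3/(1−β); cooperation value: 15/(1−β).
IC: 15 ≥ 29(1−β^3) + 4β^3 = 29 − 25β^3.
So β^3 ≥ 14/25, giving β ≥ (14/25)^(1/3) ≈ 0.824.

0.824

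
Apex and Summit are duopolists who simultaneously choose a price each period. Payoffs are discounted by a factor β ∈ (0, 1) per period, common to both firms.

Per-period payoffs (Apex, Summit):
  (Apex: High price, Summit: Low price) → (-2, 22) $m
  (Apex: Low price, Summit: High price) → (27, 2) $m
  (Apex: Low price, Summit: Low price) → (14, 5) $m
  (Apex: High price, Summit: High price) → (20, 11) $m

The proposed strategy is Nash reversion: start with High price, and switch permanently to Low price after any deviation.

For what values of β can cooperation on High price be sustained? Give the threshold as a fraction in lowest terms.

11/17

Apex: cooperation gives 20 each period; deviation gives 27 once then 14 forever.
  20/(1−β) ≥ 27 + 14β/(1−β) ⇒ β ≥ 7/13.
Summit: cooperation gives 11 each period; deviation gives 22 once then 5 forever.
  β ≥ 11/17.
Both must hold, so the binding constraint is Summit's: β ≥ 11/17.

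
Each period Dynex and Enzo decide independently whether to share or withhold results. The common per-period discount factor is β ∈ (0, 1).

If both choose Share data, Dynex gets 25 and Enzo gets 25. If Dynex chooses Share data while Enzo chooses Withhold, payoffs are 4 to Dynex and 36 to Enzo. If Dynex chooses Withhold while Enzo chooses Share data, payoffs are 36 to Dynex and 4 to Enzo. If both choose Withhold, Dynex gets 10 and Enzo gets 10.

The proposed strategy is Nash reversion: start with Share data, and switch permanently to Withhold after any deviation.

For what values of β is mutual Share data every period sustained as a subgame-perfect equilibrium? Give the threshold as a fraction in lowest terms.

One-period gain from deviating is 36 − 25 = 11. The loss is 25 − 10 = 15 in every subsequent period, with present value 15·β/(1−β).
Deviation is unprofitable when 15·β/(1−β) ≥ 11, i.e. β/(1−β) ≥ 11/15.
Equivalently β ≥ 11/(11+15) = 11/26.

11/26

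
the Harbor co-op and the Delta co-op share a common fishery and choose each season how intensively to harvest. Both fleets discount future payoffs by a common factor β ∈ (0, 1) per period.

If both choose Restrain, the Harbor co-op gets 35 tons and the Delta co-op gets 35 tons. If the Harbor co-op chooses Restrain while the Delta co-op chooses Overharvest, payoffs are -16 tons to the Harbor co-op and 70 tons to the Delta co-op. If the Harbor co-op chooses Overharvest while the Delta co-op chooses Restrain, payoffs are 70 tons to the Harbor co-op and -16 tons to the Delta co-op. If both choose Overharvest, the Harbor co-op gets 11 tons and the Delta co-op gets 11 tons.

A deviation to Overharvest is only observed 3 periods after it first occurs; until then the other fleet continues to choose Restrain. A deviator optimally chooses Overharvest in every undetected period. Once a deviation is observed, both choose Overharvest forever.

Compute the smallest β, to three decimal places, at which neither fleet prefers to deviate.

0.840

The best deviation is to choose Overharvest for all 3 undetected periods, earning 70 each, then 11 forever once detected.
Deviation value: 70(1−β^3)/(1−β) + 11β^3/(1−β); cooperation value: 35/(1−β).
IC: 35 ≥ 70(1−β^3) + 11β^3 = 70 − 59β^3.
So β^3 ≥ 35/59, giving β ≥ (35/59)^(1/3) ≈ 0.840.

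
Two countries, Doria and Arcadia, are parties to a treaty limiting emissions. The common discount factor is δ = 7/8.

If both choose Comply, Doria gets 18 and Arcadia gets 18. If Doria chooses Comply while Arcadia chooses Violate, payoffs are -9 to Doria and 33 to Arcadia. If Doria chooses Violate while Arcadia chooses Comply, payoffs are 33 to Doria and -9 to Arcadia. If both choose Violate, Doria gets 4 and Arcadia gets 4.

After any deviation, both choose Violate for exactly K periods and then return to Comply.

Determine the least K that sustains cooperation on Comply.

2

No profitable deviation requires (18−4)(δ+…+δ^K) ≥ 33−18, i.e. δ+…+δ^K ≥ 15/14 ≈ 1.0714.
With δ = 7/8, the partial sums are K=1: 0.8750, K=2: 1.6406.
K = 2 is the first length at which the sum reaches 1.0714.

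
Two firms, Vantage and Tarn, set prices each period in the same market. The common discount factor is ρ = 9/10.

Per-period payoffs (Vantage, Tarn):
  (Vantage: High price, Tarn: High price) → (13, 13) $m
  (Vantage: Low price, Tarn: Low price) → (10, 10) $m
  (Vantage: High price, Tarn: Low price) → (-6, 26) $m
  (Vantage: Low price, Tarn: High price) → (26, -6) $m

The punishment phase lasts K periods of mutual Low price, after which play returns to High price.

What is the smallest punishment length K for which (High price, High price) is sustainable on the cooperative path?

Need Σ_{k=1}^{K} ρ^k ≥ (26−13)/(13−10) = 4.3333 at ρ = 9/10.
At K = 6 the sum is 4.2170 < 4.3333; at K = 7 it is 4.6953 ≥ 4.3333.
So the minimum punishment length is K = 7.

7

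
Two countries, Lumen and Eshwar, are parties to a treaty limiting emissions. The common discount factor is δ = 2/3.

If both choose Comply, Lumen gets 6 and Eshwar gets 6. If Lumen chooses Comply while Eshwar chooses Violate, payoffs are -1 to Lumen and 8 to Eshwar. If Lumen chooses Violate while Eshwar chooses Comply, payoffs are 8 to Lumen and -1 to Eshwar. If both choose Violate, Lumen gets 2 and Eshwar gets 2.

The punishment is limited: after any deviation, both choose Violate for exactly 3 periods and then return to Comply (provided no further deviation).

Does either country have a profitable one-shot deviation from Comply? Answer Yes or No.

No

Comparing payoff streams over the 4 periods until play realigns: cooperate → 6(1+δ+…+δ^3); deviate → 8 + 2(δ+…+δ^3).
Cooperation is sustained iff (6−2)(δ+…+δ^3) ≥ 8−6.
δ+…+δ^3 = 2/3·(1−(2/3)^3)/(1−2/3) = 1.4074, and (8−6)/(6−2) = 0.5000.
1.4074 ≥ 0.5000, so cooperation is sustainable.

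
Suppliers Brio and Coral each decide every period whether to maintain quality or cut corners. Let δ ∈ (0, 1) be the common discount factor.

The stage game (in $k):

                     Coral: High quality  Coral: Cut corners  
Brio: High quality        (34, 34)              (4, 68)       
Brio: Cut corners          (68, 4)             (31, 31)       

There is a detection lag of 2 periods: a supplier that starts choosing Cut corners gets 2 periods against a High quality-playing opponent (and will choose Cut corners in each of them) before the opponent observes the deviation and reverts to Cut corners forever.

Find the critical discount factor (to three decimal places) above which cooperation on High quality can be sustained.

A deviator earns 68 for 2 periods, then 31 forever; cooperating earns 34 forever. Multiplying the IC by (1−δ):
34 ≥ 68(1−δ^2) + 31δ^2, so 37·δ^2 ≥ 34 and δ^2 ≥ 34/37.
δ ≥ (34/37)^(1/2) ≈ 0.959.

0.959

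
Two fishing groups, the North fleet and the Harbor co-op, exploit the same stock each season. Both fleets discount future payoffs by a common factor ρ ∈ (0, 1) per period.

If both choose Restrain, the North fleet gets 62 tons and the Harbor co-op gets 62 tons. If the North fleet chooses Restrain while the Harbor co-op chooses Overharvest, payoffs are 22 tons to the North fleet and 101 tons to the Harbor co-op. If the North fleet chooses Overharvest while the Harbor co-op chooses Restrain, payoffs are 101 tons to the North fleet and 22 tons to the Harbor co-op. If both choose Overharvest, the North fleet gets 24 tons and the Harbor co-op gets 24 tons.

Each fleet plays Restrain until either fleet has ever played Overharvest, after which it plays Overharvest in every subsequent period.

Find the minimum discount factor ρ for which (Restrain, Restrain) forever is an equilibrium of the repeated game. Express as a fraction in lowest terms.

39/77

62/(1−ρ) ≥ 101 + 24ρ/(1−ρ)
62 ≥ 101 − 77ρ
ρ ≥ 39/77.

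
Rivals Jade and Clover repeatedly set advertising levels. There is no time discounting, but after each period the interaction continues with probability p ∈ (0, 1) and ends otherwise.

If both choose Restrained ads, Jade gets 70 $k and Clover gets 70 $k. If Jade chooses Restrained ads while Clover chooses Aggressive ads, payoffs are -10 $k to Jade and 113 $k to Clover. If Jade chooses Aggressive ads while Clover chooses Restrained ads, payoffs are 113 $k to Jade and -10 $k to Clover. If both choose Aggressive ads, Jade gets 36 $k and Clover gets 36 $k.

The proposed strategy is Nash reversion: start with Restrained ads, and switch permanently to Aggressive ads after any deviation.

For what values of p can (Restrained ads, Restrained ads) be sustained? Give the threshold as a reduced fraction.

With no time discounting, the continuation probability p plays the role of the discount factor.
Grim-trigger IC: 70/(1−p) ≥ 113 + 36p/(1−p) ⇒ p ≥ (113−70)/(113−36) = 43/77.

43/77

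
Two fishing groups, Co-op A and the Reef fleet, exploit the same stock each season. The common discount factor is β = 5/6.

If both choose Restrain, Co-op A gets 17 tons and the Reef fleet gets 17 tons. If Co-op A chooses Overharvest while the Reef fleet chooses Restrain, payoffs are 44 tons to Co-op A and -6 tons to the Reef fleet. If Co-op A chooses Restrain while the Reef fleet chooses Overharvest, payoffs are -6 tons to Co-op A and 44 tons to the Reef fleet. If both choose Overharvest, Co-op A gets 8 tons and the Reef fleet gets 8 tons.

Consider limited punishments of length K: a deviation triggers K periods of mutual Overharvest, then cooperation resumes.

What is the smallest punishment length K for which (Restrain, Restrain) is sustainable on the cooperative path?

No profitable deviation requires (17−8)(β+…+β^K) ≥ 44−17, i.e. β+…+β^K ≥ 3 ≈ 3.0000.
With β = 5/6, the partial sums are K=1: 0.8333, K=2: 1.5278, K=3: 2.1065, K=4: 2.5887, K=5: 2.9906, K=6: 3.3255.
K = 6 is the first length at which the sum reaches 3.0000.

6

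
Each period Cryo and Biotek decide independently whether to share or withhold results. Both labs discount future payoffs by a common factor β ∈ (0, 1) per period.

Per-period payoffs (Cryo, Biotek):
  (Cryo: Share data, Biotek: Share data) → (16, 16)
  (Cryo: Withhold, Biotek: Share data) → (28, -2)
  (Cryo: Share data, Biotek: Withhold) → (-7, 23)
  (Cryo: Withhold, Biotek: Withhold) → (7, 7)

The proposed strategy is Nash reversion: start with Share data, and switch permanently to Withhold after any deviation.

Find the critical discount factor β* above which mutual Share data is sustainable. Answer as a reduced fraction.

Cryo: cooperation gives 16 each period; deviation gives 28 once then 7 forever.
  16/(1−β) ≥ 28 + 7β/(1−β) ⇒ β ≥ 12/21 = 4/7.
Biotek: cooperation gives 16 each period; deviation gives 23 once then 7 forever.
  β ≥ 7/16.
Both must hold, so the binding constraint is Cryo's: β ≥ 4/7.

4/7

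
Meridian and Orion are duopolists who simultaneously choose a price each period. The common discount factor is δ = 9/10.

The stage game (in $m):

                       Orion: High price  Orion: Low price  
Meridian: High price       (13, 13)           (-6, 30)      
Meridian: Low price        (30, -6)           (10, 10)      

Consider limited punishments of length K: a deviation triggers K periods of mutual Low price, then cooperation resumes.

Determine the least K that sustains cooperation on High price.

Need Σ_{k=1}^{K} δ^k ≥ (30−13)/(13−10) = 5.6667 at δ = 9/10.
At K = 9 the sum is 5.5132 < 5.6667; at K = 10 it is 5.8619 ≥ 5.6667.
So the minimum punishment length is K = 10.

10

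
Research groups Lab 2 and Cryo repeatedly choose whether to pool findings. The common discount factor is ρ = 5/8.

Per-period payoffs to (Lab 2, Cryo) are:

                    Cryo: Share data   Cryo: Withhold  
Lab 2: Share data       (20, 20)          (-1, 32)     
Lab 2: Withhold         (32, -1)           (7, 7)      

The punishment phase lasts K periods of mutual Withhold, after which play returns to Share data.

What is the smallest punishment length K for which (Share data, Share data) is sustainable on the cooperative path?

2

No profitable deviation requires (20−7)(ρ+…+ρ^K) ≥ 32−20, i.e. ρ+…+ρ^K ≥ 12/13 ≈ 0.9231.
With ρ = 5/8, the partial sums are K=1: 0.6250, K=2: 1.0156.
K = 2 is the first length at which the sum reaches 0.9231.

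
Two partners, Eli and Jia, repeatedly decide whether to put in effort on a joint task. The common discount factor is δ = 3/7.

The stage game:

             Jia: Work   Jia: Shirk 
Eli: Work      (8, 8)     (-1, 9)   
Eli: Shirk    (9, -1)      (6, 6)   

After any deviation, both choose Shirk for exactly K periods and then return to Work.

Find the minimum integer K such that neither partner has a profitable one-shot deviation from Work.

2

Need Σ_{k=1}^{K} δ^k ≥ (9−8)/(8−6) = 0.5000 at δ = 3/7.
At K = 1 the sum is 0.4286 < 0.5000; at K = 2 it is 0.6122 ≥ 0.5000.
So the minimum punishment length is K = 2.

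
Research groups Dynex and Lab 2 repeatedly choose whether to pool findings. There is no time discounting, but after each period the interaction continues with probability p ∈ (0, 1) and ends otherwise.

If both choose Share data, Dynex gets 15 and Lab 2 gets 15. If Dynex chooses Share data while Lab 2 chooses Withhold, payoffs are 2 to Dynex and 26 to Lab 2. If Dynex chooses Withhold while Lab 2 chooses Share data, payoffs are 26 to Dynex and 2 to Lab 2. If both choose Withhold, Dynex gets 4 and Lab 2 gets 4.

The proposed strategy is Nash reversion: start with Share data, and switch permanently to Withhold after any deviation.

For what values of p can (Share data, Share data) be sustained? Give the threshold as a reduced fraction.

Expected cooperation value is 15 + p·15 + p²·15 + … = 15/(1−p); deviation gives 26 + p·4/(1−p).
15 ≥ 26(1−p) + 4p ⇒ 22p ≥ 11 ⇒ p ≥ 11/22 = 1/2.

1/2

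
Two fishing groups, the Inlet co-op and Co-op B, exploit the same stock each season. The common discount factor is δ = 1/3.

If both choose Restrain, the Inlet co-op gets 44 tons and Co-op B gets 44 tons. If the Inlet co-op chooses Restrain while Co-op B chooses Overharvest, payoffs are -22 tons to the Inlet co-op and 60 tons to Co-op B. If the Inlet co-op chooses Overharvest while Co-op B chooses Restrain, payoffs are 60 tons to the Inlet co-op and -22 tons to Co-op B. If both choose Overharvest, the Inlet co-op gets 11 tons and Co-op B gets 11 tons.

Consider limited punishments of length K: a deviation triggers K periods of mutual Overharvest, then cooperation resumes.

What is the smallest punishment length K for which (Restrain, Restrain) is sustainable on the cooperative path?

4

IC: δ(1−δ^K)/(1−δ) ≥ (60−44)/(44−11) = 16/33.
With δ = 1/3: need 1 − δ^K ≥ 16/33·(1−1/3)/(1/3), i.e. δ^K ≤ 0.0303.
Since (1/3)^3 = 0.0370 and (1/3)^4 = 0.0123, the smallest such K is 4.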